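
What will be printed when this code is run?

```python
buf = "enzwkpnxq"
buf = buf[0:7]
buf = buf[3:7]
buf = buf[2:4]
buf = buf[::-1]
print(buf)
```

slice [0:7] → 'enzwkpn'
slice [3:7] → 'wkpn'
slice [2:4] → 'pn'
reverse → 'np'

np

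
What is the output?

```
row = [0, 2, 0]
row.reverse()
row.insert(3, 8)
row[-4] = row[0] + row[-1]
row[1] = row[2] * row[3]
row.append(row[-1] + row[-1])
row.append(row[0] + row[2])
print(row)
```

reverse → [0, 2, 0]
insert 8 at 3 → [0, 2, 0, 8]
row[-4] = row[0]+row[-1] = 0+8 = 8 → [8, 2, 0, 8]
row[1] = row[2]*row[3] = 0*8 = 0 → [8, 0, 0, 8]
append row[-1]+row[-1] = 8+8 = 16 → [8, 0, 0, 8, 16]
append row[0]+row[2] = 8+0 = 8 → [8, 0, 0, 8, 16, 8]

[8, 0, 0, 8, 16, 8]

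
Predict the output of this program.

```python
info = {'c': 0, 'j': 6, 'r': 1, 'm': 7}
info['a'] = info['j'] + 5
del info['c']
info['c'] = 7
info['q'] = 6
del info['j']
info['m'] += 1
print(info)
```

info['a'] = info['j']+5 = 11 → {'c': 0, 'j': 6, 'r': 1, 'm': 7, 'a': 11}
del 'c' → {'j': 6, 'r': 1, 'm': 7, 'a': 11}
info['c'] = 7 → {'j': 6, 'r': 1, 'm': 7, 'a': 11, 'c': 7}
info['q'] = 6 → {'j': 6, 'r': 1, 'm': 7, 'a': 11, 'c': 7, 'q': 6}
del 'j' → {'r': 1, 'm': 7, 'a': 11, 'c': 7, 'q': 6}
info['m'] = 7+1 = 8 → {'r': 1, 'm': 8, 'a': 11, 'c': 7, 'q': 6}

{'r': 1, 'm': 8, 'a': 11, 'c': 7, 'q': 6}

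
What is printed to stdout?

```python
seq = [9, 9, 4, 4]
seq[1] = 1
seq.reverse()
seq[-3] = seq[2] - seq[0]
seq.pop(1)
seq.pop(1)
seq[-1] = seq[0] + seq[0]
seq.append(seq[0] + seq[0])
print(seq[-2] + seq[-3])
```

12

seq[1] = 1 → [9, 1, 4, 4]
reverse → [4, 4, 1, 9]
seq[-3] = seq[2]-seq[0] = 1-4 = -3 → [4, -3, 1, 9]
pop(1) removes -3 → [4, 1, 9]
pop(1) removes 1 → [4, 9]
seq[-1] = seq[0]+seq[0] = 4+4 = 8 → [4, 8]
append seq[0]+seq[0] = 4+4 = 8 → [4, 8, 8]
seq[-2]+seq[-3] = 8+4 = 12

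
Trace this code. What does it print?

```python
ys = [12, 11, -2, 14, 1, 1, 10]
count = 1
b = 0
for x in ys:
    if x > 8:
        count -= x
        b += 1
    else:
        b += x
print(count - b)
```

-50

x=12: >8, count = 1-12 = -11; b=1
x=11: >8, count = (-11)-11 = -22; b=2
x=-2: not >8; b=0
x=14: >8, count = (-22)-14 = -36; b=1
x=1: not >8; b=2
x=1: not >8; b=3
x=10: >8, count = (-36)-10 = -46; b=4
count-b = (-46)-4 = -50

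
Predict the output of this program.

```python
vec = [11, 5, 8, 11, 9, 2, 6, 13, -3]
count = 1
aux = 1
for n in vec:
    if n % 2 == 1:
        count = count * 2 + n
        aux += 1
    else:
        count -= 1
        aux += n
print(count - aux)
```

n=11: odd, count = 1*2+11 = 13; aux=2
n=5: odd, count = 13*2+5 = 31; aux=3
n=8: not odd, count = 31-1 = 30; aux=11
n=11: odd, count = 30*2+11 = 71; aux=12
n=9: odd, count = 71*2+9 = 151; aux=13
n=2: not odd, count = 151-1 = 150; aux=15
n=6: not odd, count = 150-1 = 149; aux=21
n=13: odd, count = 149*2+13 = 311; aux=22
n=-3: odd, count = 311*2+(-3) = 619; aux=23
count-aux = 619-23 = 596

596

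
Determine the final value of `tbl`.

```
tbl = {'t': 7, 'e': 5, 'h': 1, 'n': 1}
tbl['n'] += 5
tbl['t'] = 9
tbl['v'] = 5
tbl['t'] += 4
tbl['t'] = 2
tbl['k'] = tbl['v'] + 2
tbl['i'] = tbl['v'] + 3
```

tbl['n'] = 1+5 = 6 → {'t': 7, 'e': 5, 'h': 1, 'n': 6}
tbl['t'] = 9 → {'t': 9, 'e': 5, 'h': 1, 'n': 6}
tbl['v'] = 5 → {'t': 9, 'e': 5, 'h': 1, 'n': 6, 'v': 5}
tbl['t'] = 9+4 = 13 → {'t': 13, 'e': 5, 'h': 1, 'n': 6, 'v': 5}
tbl['t'] = 2 → {'t': 2, 'e': 5, 'h': 1, 'n': 6, 'v': 5}
tbl['k'] = tbl['v']+2 = 7 → {'t': 2, 'e': 5, 'h': 1, 'n': 6, 'v': 5, 'k': 7}
tbl['i'] = tbl['v']+3 = 8 → {'t': 2, 'e': 5, 'h': 1, 'n': 6, 'v': 5, 'k': 7, 'i': 8}

{'t': 2, 'e': 5, 'h': 1, 'n': 6, 'v': 5, 'k': 7, 'i': 8}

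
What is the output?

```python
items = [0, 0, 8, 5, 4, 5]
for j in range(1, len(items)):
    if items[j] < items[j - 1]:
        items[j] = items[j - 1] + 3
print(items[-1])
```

j=1: 0>=0, unchanged → [0, 0, 8, 5, 4, 5]
j=2: 8>=0, unchanged → [0, 0, 8, 5, 4, 5]
j=3: 5<8, items[3] = 8+3 = 11 → [0, 0, 8, 11, 4, 5]
j=4: 4<11, items[4] = 11+3 = 14 → [0, 0, 8, 11, 14, 5]
j=5: 5<14, items[5] = 14+3 = 17 → [0, 0, 8, 11, 14, 17]

17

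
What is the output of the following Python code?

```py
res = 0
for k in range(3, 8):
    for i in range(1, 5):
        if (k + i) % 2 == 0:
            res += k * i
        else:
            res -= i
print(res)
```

k=3,i=1: even sum, res = 0+3 = 3
k=3,i=2: odd sum, res = 3-2 = 1
k=3,i=3: even sum, res = 1+9 = 10
k=3,i=4: odd sum, res = 10-4 = 6
k=4,i=1: odd sum, res = 6-1 = 5
k=4,i=2: even sum, res = 5+8 = 13
k=4,i=3: odd sum, res = 13-3 = 10
k=4,i=4: even sum, res = 10+16 = 26
k=5,i=1: even sum, res = 26+5 = 31
k=5,i=2: odd sum, res = 31-2 = 29
k=5,i=3: even sum, res = 29+15 = 44
k=5,i=4: odd sum, res = 44-4 = 40
k=6,i=1: odd sum, res = 40-1 = 39
k=6,i=2: even sum, res = 39+12 = 51
k=6,i=3: odd sum, res = 51-3 = 48
k=6,i=4: even sum, res = 48+24 = 72
k=7,i=1: even sum, res = 72+7 = 79
k=7,i=2: odd sum, res = 79-2 = 77
k=7,i=3: even sum, res = 77+21 = 98
k=7,i=4: odd sum, res = 98-4 = 94

94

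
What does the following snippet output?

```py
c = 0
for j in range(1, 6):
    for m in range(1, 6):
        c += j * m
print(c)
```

225

j=1,m=1: c = 0+1 = 1
j=1,m=2: c = 1+2 = 3
j=1,m=3: c = 3+3 = 6
j=1,m=4: c = 6+4 = 10
j=1,m=5: c = 10+5 = 15
j=2,m=1: c = 15+2 = 17
j=2,m=2: c = 17+4 = 21
j=2,m=3: c = 21+6 = 27
j=2,m=4: c = 27+8 = 35
j=2,m=5: c = 35+10 = 45
j=3,m=1: c = 45+3 = 48
j=3,m=2: c = 48+6 = 54
j=3,m=3: c = 54+9 = 63
j=3,m=4: c = 63+12 = 75
j=3,m=5: c = 75+15 = 90
j=4,m=1: c = 90+4 = 94
j=4,m=2: c = 94+8 = 102
j=4,m=3: c = 102+12 = 114
j=4,m=4: c = 114+16 = 130
j=4,m=5: c = 130+20 = 150
j=5,m=1: c = 150+5 = 155
j=5,m=2: c = 155+10 = 165
j=5,m=3: c = 165+15 = 180
j=5,m=4: c = 180+20 = 200
j=5,m=5: c = 200+25 = 225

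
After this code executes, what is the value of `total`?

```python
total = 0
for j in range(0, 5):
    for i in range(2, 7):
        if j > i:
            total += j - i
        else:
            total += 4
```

92

j=0,i=2: not 0>2, total = 0+4 = 4
j=0,i=3: not 0>3, total = 4+4 = 8
j=0,i=4: not 0>4, total = 8+4 = 12
j=0,i=5: not 0>5, total = 12+4 = 16
j=0,i=6: not 0>6, total = 16+4 = 20
j=1,i=2: not 1>2, total = 20+4 = 24
j=1,i=3: not 1>3, total = 24+4 = 28
j=1,i=4: not 1>4, total = 28+4 = 32
j=1,i=5: not 1>5, total = 32+4 = 36
j=1,i=6: not 1>6, total = 36+4 = 40
j=2,i=2: not 2>2, total = 40+4 = 44
j=2,i=3: not 2>3, total = 44+4 = 48
j=2,i=4: not 2>4, total = 48+4 = 52
j=2,i=5: not 2>5, total = 52+4 = 56
j=2,i=6: not 2>6, total = 56+4 = 60
j=3,i=2: 3>2, total = 60+1 = 61
j=3,i=3: not 3>3, total = 61+4 = 65
j=3,i=4: not 3>4, total = 65+4 = 69
j=3,i=5: not 3>5, total = 69+4 = 73
j=3,i=6: not 3>6, total = 73+4 = 77
j=4,i=2: 4>2, total = 77+2 = 79
j=4,i=3: 4>3, total = 79+1 = 80
j=4,i=4: not 4>4, total = 80+4 = 84
j=4,i=5: not 4>5, total = 84+4 = 88
j=4,i=6: not 4>6, total = 88+4 = 92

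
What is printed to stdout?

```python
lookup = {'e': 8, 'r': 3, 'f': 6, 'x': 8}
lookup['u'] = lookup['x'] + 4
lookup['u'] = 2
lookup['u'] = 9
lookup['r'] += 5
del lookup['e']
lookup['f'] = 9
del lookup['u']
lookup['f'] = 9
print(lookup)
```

{'r': 8, 'f': 9, 'x': 8}

lookup['u'] = lookup['x']+4 = 12 → {'e': 8, 'r': 3, 'f': 6, 'x': 8, 'u': 12}
lookup['u'] = 2 → {'e': 8, 'r': 3, 'f': 6, 'x': 8, 'u': 2}
lookup['u'] = 9 → {'e': 8, 'r': 3, 'f': 6, 'x': 8, 'u': 9}
lookup['r'] = 3+5 = 8 → {'e': 8, 'r': 8, 'f': 6, 'x': 8, 'u': 9}
del 'e' → {'r': 8, 'f': 6, 'x': 8, 'u': 9}
lookup['f'] = 9 → {'r': 8, 'f': 9, 'x': 8, 'u': 9}
del 'u' → {'r': 8, 'f': 9, 'x': 8}
lookup['f'] = 9 → {'r': 8, 'f': 9, 'x': 8}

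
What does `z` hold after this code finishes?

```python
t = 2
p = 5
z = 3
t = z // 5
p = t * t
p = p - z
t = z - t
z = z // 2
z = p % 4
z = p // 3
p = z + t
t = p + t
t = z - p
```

-1

t = 3//5 = 0
p = 0*0 = 0
p = 0-3 = -3
t = 3-0 = 3
z = 3//2 = 1
z = (-3)%4 = 1
z = (-3)//3 = -1
p = (-1)+3 = 2
t = 2+3 = 5
t = (-1)-2 = -3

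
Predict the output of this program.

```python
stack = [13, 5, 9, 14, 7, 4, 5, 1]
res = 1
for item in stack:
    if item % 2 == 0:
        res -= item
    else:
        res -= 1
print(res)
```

-23

item=13: not even, res = 1-1 = 0
item=5: not even, res = 0-1 = -1
item=9: not even, res = (-1)-1 = -2
item=14: even, res = (-2)-14 = -16
item=7: not even, res = (-16)-1 = -17
item=4: even, res = (-17)-4 = -21
item=5: not even, res = (-21)-1 = -22
item=1: not even, res = (-22)-1 = -23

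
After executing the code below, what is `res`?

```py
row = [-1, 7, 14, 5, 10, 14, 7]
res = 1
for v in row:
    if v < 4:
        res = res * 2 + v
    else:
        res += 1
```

7

v=-1: <4, res = 1*2+(-1) = 1
v=7: not <4, res = 1+1 = 2
v=14: not <4, res = 2+1 = 3
v=5: not <4, res = 3+1 = 4
v=10: not <4, res = 4+1 = 5
v=14: not <4, res = 5+1 = 6
v=7: not <4, res = 6+1 = 7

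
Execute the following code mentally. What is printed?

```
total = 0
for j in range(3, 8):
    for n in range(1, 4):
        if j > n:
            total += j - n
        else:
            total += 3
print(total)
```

48

j=3,n=1: 3>1, total = 0+2 = 2
j=3,n=2: 3>2, total = 2+1 = 3
j=3,n=3: not 3>3, total = 3+3 = 6
j=4,n=1: 4>1, total = 6+3 = 9
j=4,n=2: 4>2, total = 9+2 = 11
j=4,n=3: 4>3, total = 11+1 = 12
j=5,n=1: 5>1, total = 12+4 = 16
j=5,n=2: 5>2, total = 16+3 = 19
j=5,n=3: 5>3, total = 19+2 = 21
j=6,n=1: 6>1, total = 21+5 = 26
j=6,n=2: 6>2, total = 26+4 = 30
j=6,n=3: 6>3, total = 30+3 = 33
j=7,n=1: 7>1, total = 33+6 = 39
j=7,n=2: 7>2, total = 39+5 = 44
j=7,n=3: 7>3, total = 44+4 = 48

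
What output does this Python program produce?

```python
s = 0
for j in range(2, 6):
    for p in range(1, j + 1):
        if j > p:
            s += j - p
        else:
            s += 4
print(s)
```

j=2,p=1: 2>1, s = 0+1 = 1
j=2,p=2: not 2>2, s = 1+4 = 5
j=3,p=1: 3>1, s = 5+2 = 7
j=3,p=2: 3>2, s = 7+1 = 8
j=3,p=3: not 3>3, s = 8+4 = 12
j=4,p=1: 4>1, s = 12+3 = 15
j=4,p=2: 4>2, s = 15+2 = 17
j=4,p=3: 4>3, s = 17+1 = 18
j=4,p=4: not 4>4, s = 18+4 = 22
j=5,p=1: 5>1, s = 22+4 = 26
j=5,p=2: 5>2, s = 26+3 = 29
j=5,p=3: 5>3, s = 29+2 = 31
j=5,p=4: 5>4, s = 31+1 = 32
j=5,p=5: not 5>5, s = 32+4 = 36

36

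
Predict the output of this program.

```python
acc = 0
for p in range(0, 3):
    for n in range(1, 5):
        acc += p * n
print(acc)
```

p=0,n=1: acc = 0+0 = 0
p=0,n=2: acc = 0+0 = 0
p=0,n=3: acc = 0+0 = 0
p=0,n=4: acc = 0+0 = 0
p=1,n=1: acc = 0+1 = 1
p=1,n=2: acc = 1+2 = 3
p=1,n=3: acc = 3+3 = 6
p=1,n=4: acc = 6+4 = 10
p=2,n=1: acc = 10+2 = 12
p=2,n=2: acc = 12+4 = 16
p=2,n=3: acc = 16+6 = 22
p=2,n=4: acc = 22+8 = 30

30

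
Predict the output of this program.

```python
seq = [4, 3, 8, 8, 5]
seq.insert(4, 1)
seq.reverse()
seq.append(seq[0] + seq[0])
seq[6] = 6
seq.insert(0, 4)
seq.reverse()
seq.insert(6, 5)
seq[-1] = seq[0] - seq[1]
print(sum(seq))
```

insert 1 at 4 → [4, 3, 8, 8, 1, 5]
reverse → [5, 1, 8, 8, 3, 4]
append seq[0]+seq[0] = 5+5 = 10 → [5, 1, 8, 8, 3, 4, 10]
seq[6] = 6 → [5, 1, 8, 8, 3, 4, 6]
insert 4 at 0 → [4, 5, 1, 8, 8, 3, 4, 6]
reverse → [6, 4, 3, 8, 8, 1, 5, 4]
insert 5 at 6 → [6, 4, 3, 8, 8, 1, 5, 5, 4]
seq[-1] = seq[0]-seq[1] = 6-4 = 2 → [6, 4, 3, 8, 8, 1, 5, 5, 2]
sum = 42

42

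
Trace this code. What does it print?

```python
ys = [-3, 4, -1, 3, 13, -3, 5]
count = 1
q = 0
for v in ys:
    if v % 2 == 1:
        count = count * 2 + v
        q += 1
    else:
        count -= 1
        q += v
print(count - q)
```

v=-3: odd, count = 1*2+(-3) = -1; q=1
v=4: not odd, count = (-1)-1 = -2; q=5
v=-1: odd, count = (-2)*2+(-1) = -5; q=6
v=3: odd, count = (-5)*2+3 = -7; q=7
v=13: odd, count = (-7)*2+13 = -1; q=8
v=-3: odd, count = (-1)*2+(-3) = -5; q=9
v=5: odd, count = (-5)*2+5 = -5; q=10
count-q = (-5)-10 = -15

-15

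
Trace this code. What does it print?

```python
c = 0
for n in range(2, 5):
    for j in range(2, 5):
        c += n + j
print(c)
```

n=2,j=2: c = 0+4 = 4
n=2,j=3: c = 4+5 = 9
n=2,j=4: c = 9+6 = 15
n=3,j=2: c = 15+5 = 20
n=3,j=3: c = 20+6 = 26
n=3,j=4: c = 26+7 = 33
n=4,j=2: c = 33+6 = 39
n=4,j=3: c = 39+7 = 46
n=4,j=4: c = 46+8 = 54

54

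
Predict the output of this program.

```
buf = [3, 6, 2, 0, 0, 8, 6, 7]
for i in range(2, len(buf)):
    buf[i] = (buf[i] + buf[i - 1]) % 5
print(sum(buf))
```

i=2: buf[2] = (2+6)%5 = 3 → [3, 6, 3, 0, 0, 8, 6, 7]
i=3: buf[3] = (0+3)%5 = 3 → [3, 6, 3, 3, 0, 8, 6, 7]
i=4: buf[4] = (0+3)%5 = 3 → [3, 6, 3, 3, 3, 8, 6, 7]
i=5: buf[5] = (8+3)%5 = 1 → [3, 6, 3, 3, 3, 1, 6, 7]
i=6: buf[6] = (6+1)%5 = 2 → [3, 6, 3, 3, 3, 1, 2, 7]
i=7: buf[7] = (7+2)%5 = 4 → [3, 6, 3, 3, 3, 1, 2, 4]
sum = 25

25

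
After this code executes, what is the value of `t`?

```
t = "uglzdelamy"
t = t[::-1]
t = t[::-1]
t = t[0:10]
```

'uglzdelamy'

reverse → 'ymaledzlgu'
reverse → 'uglzdelamy'
slice [0:10] → 'uglzdelamy'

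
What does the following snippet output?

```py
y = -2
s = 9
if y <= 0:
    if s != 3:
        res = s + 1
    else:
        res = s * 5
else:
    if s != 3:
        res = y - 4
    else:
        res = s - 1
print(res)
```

y=-2, s=9
y <= 0 is True; s != 3 is True
→ res = s + 1 = 10

10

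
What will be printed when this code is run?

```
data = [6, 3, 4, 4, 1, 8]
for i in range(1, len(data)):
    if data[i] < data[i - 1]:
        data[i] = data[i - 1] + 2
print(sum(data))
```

i=1: 3<6, data[1] = 6+2 = 8 → [6, 8, 4, 4, 1, 8]
i=2: 4<8, data[2] = 8+2 = 10 → [6, 8, 10, 4, 1, 8]
i=3: 4<10, data[3] = 10+2 = 12 → [6, 8, 10, 12, 1, 8]
i=4: 1<12, data[4] = 12+2 = 14 → [6, 8, 10, 12, 14, 8]
i=5: 8<14, data[5] = 14+2 = 16 → [6, 8, 10, 12, 14, 16]
sum = 66

66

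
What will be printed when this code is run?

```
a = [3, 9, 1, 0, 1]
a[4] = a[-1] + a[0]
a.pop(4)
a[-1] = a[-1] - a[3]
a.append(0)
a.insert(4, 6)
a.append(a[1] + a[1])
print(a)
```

[3, 9, 1, 0, 6, 0, 18]

a[4] = a[-1]+a[0] = 1+3 = 4 → [3, 9, 1, 0, 4]
pop(4) removes 4 → [3, 9, 1, 0]
a[-1] = a[-1]-a[3] = 0-0 = 0 → [3, 9, 1, 0]
append 0 → [3, 9, 1, 0, 0]
insert 6 at 4 → [3, 9, 1, 0, 6, 0]
append a[1]+a[1] = 9+9 = 18 → [3, 9, 1, 0, 6, 0, 18]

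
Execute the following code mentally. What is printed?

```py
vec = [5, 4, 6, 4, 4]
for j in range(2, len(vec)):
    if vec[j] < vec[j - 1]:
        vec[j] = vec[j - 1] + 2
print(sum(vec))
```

33

j=2: 6>=4, unchanged → [5, 4, 6, 4, 4]
j=3: 4<6, vec[3] = 6+2 = 8 → [5, 4, 6, 8, 4]
j=4: 4<8, vec[4] = 8+2 = 10 → [5, 4, 6, 8, 10]
sum = 33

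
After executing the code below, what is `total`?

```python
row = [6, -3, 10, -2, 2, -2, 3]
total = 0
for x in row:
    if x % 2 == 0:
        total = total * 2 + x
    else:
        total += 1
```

x=6: even, total = 0*2+6 = 6
x=-3: not even, total = 6+1 = 7
x=10: even, total = 7*2+10 = 24
x=-2: even, total = 24*2+(-2) = 46
x=2: even, total = 46*2+2 = 94
x=-2: even, total = 94*2+(-2) = 186
x=3: not even, total = 186+1 = 187

187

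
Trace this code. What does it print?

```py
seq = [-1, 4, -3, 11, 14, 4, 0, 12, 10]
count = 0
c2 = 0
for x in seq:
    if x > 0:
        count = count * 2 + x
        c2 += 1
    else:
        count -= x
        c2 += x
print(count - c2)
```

624

x=-1: not >0, count = 0-(-1) = 1; c2=-1
x=4: >0, count = 1*2+4 = 6; c2=0
x=-3: not >0, count = 6-(-3) = 9; c2=-3
x=11: >0, count = 9*2+11 = 29; c2=-2
x=14: >0, count = 29*2+14 = 72; c2=-1
x=4: >0, count = 72*2+4 = 148; c2=0
x=0: not >0, count = 148-0 = 148; c2=0
x=12: >0, count = 148*2+12 = 308; c2=1
x=10: >0, count = 308*2+10 = 626; c2=2
count-c2 = 626-2 = 624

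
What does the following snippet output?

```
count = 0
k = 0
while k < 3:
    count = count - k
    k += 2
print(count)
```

-2

k=0: count = 0-0 = 0
k=2: count = 0-2 = -2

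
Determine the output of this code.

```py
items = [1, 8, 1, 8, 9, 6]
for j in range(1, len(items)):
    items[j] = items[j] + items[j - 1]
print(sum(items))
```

98

j=1: items[1] = 8+1 = 9 → [1, 9, 1, 8, 9, 6]
j=2: items[2] = 1+9 = 10 → [1, 9, 10, 8, 9, 6]
j=3: items[3] = 8+10 = 18 → [1, 9, 10, 18, 9, 6]
j=4: items[4] = 9+18 = 27 → [1, 9, 10, 18, 27, 6]
j=5: items[5] = 6+27 = 33 → [1, 9, 10, 18, 27, 33]
sum = 98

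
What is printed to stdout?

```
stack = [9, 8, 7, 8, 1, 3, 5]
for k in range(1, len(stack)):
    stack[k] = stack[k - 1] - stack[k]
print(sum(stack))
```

-66

k=1: stack[1] = 9-8 = 1 → [9, 1, 7, 8, 1, 3, 5]
k=2: stack[2] = 1-7 = -6 → [9, 1, -6, 8, 1, 3, 5]
k=3: stack[3] = (-6)-8 = -14 → [9, 1, -6, -14, 1, 3, 5]
k=4: stack[4] = (-14)-1 = -15 → [9, 1, -6, -14, -15, 3, 5]
k=5: stack[5] = (-15)-3 = -18 → [9, 1, -6, -14, -15, -18, 5]
k=6: stack[6] = (-18)-5 = -23 → [9, 1, -6, -14, -15, -18, -23]
sum = -66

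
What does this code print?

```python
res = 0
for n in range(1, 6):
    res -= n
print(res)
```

-15

n=1: res = 0-1 = -1
n=2: res = (-1)-2 = -3
n=3: res = (-3)-3 = -6
n=4: res = (-6)-4 = -10
n=5: res = (-10)-5 = -15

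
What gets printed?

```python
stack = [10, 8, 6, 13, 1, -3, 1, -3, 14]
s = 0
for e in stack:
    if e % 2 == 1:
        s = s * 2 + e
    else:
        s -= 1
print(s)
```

106

e=10: not odd, s = 0-1 = -1
e=8: not odd, s = (-1)-1 = -2
e=6: not odd, s = (-2)-1 = -3
e=13: odd, s = (-3)*2+13 = 7
e=1: odd, s = 7*2+1 = 15
e=-3: odd, s = 15*2+(-3) = 27
e=1: odd, s = 27*2+1 = 55
e=-3: odd, s = 55*2+(-3) = 107
e=14: not odd, s = 107-1 = 106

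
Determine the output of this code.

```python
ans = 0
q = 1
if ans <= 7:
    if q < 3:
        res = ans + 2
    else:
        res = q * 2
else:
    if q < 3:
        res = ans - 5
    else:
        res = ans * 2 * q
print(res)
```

2

ans=0, q=1
ans <= 7 is True; q < 3 is True
→ res = ans + 2 = 2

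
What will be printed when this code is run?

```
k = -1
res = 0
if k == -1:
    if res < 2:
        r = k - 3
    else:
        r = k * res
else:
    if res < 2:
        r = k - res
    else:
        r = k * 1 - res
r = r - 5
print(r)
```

-9

k=-1, res=0
k == -1 is True; res < 2 is True
→ r = k - 3 = -4
r = (-4)-5 = -9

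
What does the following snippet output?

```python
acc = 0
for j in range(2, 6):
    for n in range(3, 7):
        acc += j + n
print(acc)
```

j=2,n=3: acc = 0+5 = 5
j=2,n=4: acc = 5+6 = 11
j=2,n=5: acc = 11+7 = 18
j=2,n=6: acc = 18+8 = 26
j=3,n=3: acc = 26+6 = 32
j=3,n=4: acc = 32+7 = 39
j=3,n=5: acc = 39+8 = 47
j=3,n=6: acc = 47+9 = 56
j=4,n=3: acc = 56+7 = 63
j=4,n=4: acc = 63+8 = 71
j=4,n=5: acc = 71+9 = 80
j=4,n=6: acc = 80+10 = 90
j=5,n=3: acc = 90+8 = 98
j=5,n=4: acc = 98+9 = 107
j=5,n=5: acc = 107+10 = 117
j=5,n=6: acc = 117+11 = 128

128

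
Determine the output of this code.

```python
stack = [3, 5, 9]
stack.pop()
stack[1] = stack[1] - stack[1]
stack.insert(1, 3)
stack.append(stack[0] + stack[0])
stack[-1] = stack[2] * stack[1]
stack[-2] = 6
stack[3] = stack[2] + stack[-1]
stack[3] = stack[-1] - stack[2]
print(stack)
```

pop() removes 9 → [3, 5]
stack[1] = stack[1]-stack[1] = 5-5 = 0 → [3, 0]
insert 3 at 1 → [3, 3, 0]
append stack[0]+stack[0] = 3+3 = 6 → [3, 3, 0, 6]
stack[-1] = stack[2]*stack[1] = 0*3 = 0 → [3, 3, 0, 0]
stack[-2] = 6 → [3, 3, 6, 0]
stack[3] = stack[2]+stack[-1] = 6+0 = 6 → [3, 3, 6, 6]
stack[3] = stack[-1]-stack[2] = 6-6 = 0 → [3, 3, 6, 0]

[3, 3, 6, 0]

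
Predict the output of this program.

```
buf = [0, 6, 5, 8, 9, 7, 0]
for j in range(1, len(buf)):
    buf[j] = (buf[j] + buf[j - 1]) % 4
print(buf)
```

j=1: buf[1] = (6+0)%4 = 2 → [0, 2, 5, 8, 9, 7, 0]
j=2: buf[2] = (5+2)%4 = 3 → [0, 2, 3, 8, 9, 7, 0]
j=3: buf[3] = (8+3)%4 = 3 → [0, 2, 3, 3, 9, 7, 0]
j=4: buf[4] = (9+3)%4 = 0 → [0, 2, 3, 3, 0, 7, 0]
j=5: buf[5] = (7+0)%4 = 3 → [0, 2, 3, 3, 0, 3, 0]
j=6: buf[6] = (0+3)%4 = 3 → [0, 2, 3, 3, 0, 3, 3]

[0, 2, 3, 3, 0, 3, 3]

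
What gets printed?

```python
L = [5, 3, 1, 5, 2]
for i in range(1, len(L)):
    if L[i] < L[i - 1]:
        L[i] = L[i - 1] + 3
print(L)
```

i=1: 3<5, L[1] = 5+3 = 8 → [5, 8, 1, 5, 2]
i=2: 1<8, L[2] = 8+3 = 11 → [5, 8, 11, 5, 2]
i=3: 5<11, L[3] = 11+3 = 14 → [5, 8, 11, 14, 2]
i=4: 2<14, L[4] = 14+3 = 17 → [5, 8, 11, 14, 17]

[5, 8, 11, 14, 17]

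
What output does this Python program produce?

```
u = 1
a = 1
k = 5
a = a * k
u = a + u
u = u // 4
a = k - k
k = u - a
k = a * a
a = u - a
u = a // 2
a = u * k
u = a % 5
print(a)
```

a = 1*5 = 5
u = 5+1 = 6
u = 6//4 = 1
a = 5-5 = 0
k = 1-0 = 1
k = 0*0 = 0
a = 1-0 = 1
u = 1//2 = 0
a = 0*0 = 0
u = 0%5 = 0

0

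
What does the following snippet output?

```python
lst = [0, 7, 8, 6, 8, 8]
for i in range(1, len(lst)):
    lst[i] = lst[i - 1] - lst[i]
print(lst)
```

[0, -7, -15, -21, -29, -37]

i=1: lst[1] = 0-7 = -7 → [0, -7, 8, 6, 8, 8]
i=2: lst[2] = (-7)-8 = -15 → [0, -7, -15, 6, 8, 8]
i=3: lst[3] = (-15)-6 = -21 → [0, -7, -15, -21, 8, 8]
i=4: lst[4] = (-21)-8 = -29 → [0, -7, -15, -21, -29, 8]
i=5: lst[5] = (-29)-8 = -37 → [0, -7, -15, -21, -29, -37]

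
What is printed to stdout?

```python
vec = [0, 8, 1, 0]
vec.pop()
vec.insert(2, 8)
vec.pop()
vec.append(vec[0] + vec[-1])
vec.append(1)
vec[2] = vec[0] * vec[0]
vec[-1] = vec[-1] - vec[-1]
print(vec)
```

pop() removes 0 → [0, 8, 1]
insert 8 at 2 → [0, 8, 8, 1]
pop() removes 1 → [0, 8, 8]
append vec[0]+vec[-1] = 0+8 = 8 → [0, 8, 8, 8]
append 1 → [0, 8, 8, 8, 1]
vec[2] = vec[0]*vec[0] = 0*0 = 0 → [0, 8, 0, 8, 1]
vec[-1] = vec[-1]-vec[-1] = 1-1 = 0 → [0, 8, 0, 8, 0]

[0, 8, 0, 8, 0]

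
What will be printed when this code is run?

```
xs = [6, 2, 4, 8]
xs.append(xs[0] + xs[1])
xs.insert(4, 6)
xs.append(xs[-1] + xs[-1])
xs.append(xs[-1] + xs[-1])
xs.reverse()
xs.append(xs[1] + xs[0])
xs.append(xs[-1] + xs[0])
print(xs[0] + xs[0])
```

64

append xs[0]+xs[1] = 6+2 = 8 → [6, 2, 4, 8, 8]
insert 6 at 4 → [6, 2, 4, 8, 6, 8]
append xs[-1]+xs[-1] = 8+8 = 16 → [6, 2, 4, 8, 6, 8, 16]
append xs[-1]+xs[-1] = 16+16 = 32 → [6, 2, 4, 8, 6, 8, 16, 32]
reverse → [32, 16, 8, 6, 8, 4, 2, 6]
append xs[1]+xs[0] = 16+32 = 48 → [32, 16, 8, 6, 8, 4, 2, 6, 48]
append xs[-1]+xs[0] = 48+32 = 80 → [32, 16, 8, 6, 8, 4, 2, 6, 48, 80]
xs[0]+xs[0] = 32+32 = 64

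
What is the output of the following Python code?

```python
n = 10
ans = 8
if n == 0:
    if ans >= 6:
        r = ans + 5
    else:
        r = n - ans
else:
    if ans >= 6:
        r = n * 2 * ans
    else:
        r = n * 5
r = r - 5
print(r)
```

155

n=10, ans=8
n == 0 is False; ans >= 6 is True
→ r = n * 2 * ans = 160
r = 160-5 = 155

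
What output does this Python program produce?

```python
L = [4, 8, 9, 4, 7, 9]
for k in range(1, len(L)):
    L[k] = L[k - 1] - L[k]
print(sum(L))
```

-87

k=1: L[1] = 4-8 = -4 → [4, -4, 9, 4, 7, 9]
k=2: L[2] = (-4)-9 = -13 → [4, -4, -13, 4, 7, 9]
k=3: L[3] = (-13)-4 = -17 → [4, -4, -13, -17, 7, 9]
k=4: L[4] = (-17)-7 = -24 → [4, -4, -13, -17, -24, 9]
k=5: L[5] = (-24)-9 = -33 → [4, -4, -13, -17, -24, -33]
sum = -87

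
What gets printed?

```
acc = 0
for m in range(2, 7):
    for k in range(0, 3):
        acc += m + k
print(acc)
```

m=2,k=0: acc = 0+2 = 2
m=2,k=1: acc = 2+3 = 5
m=2,k=2: acc = 5+4 = 9
m=3,k=0: acc = 9+3 = 12
m=3,k=1: acc = 12+4 = 16
m=3,k=2: acc = 16+5 = 21
m=4,k=0: acc = 21+4 = 25
m=4,k=1: acc = 25+5 = 30
m=4,k=2: acc = 30+6 = 36
m=5,k=0: acc = 36+5 = 41
m=5,k=1: acc = 41+6 = 47
m=5,k=2: acc = 47+7 = 54
m=6,k=0: acc = 54+6 = 60
m=6,k=1: acc = 60+7 = 67
m=6,k=2: acc = 67+8 = 75

75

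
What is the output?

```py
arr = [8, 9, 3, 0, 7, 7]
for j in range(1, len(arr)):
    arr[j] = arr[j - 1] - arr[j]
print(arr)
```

j=1: arr[1] = 8-9 = -1 → [8, -1, 3, 0, 7, 7]
j=2: arr[2] = (-1)-3 = -4 → [8, -1, -4, 0, 7, 7]
j=3: arr[3] = (-4)-0 = -4 → [8, -1, -4, -4, 7, 7]
j=4: arr[4] = (-4)-7 = -11 → [8, -1, -4, -4, -11, 7]
j=5: arr[5] = (-11)-7 = -18 → [8, -1, -4, -4, -11, -18]

[8, -1, -4, -4, -11, -18]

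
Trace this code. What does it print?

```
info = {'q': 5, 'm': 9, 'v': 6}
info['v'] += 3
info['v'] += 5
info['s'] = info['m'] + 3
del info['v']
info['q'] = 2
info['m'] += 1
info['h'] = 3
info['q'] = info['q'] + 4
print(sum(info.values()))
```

info['v'] = 6+3 = 9 → {'q': 5, 'm': 9, 'v': 9}
info['v'] = 9+5 = 14 → {'q': 5, 'm': 9, 'v': 14}
info['s'] = info['m']+3 = 12 → {'q': 5, 'm': 9, 'v': 14, 's': 12}
del 'v' → {'q': 5, 'm': 9, 's': 12}
info['q'] = 2 → {'q': 2, 'm': 9, 's': 12}
info['m'] = 9+1 = 10 → {'q': 2, 'm': 10, 's': 12}
info['h'] = 3 → {'q': 2, 'm': 10, 's': 12, 'h': 3}
info['q'] = info['q']+4 = 6 → {'q': 6, 'm': 10, 's': 12, 'h': 3}
sum of values = 31

31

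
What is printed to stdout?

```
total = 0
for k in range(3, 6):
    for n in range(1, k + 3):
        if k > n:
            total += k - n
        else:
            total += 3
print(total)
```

k=3,n=1: 3>1, total = 0+2 = 2
k=3,n=2: 3>2, total = 2+1 = 3
k=3,n=3: not 3>3, total = 3+3 = 6
k=3,n=4: not 3>4, total = 6+3 = 9
k=3,n=5: not 3>5, total = 9+3 = 12
k=4,n=1: 4>1, total = 12+3 = 15
k=4,n=2: 4>2, total = 15+2 = 17
k=4,n=3: 4>3, total = 17+1 = 18
k=4,n=4: not 4>4, total = 18+3 = 21
k=4,n=5: not 4>5, total = 21+3 = 24
k=4,n=6: not 4>6, total = 24+3 = 27
k=5,n=1: 5>1, total = 27+4 = 31
k=5,n=2: 5>2, total = 31+3 = 34
k=5,n=3: 5>3, total = 34+2 = 36
k=5,n=4: 5>4, total = 36+1 = 37
k=5,n=5: not 5>5, total = 37+3 = 40
k=5,n=6: not 5>6, total = 40+3 = 43
k=5,n=7: not 5>7, total = 43+3 = 46

46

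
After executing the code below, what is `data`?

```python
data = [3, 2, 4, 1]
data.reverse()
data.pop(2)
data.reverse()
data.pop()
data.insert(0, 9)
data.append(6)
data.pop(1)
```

reverse → [1, 4, 2, 3]
pop(2) removes 2 → [1, 4, 3]
reverse → [3, 4, 1]
pop() removes 1 → [3, 4]
insert 9 at 0 → [9, 3, 4]
append 6 → [9, 3, 4, 6]
pop(1) removes 3 → [9, 4, 6]

[9, 4, 6]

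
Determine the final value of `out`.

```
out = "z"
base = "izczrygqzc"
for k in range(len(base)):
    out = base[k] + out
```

'czqgyrzcziz'

k=0: prepend 'i' → 'iz'
k=1: prepend 'z' → 'ziz'
k=2: prepend 'c' → 'cziz'
k=3: prepend 'z' → 'zcziz'
k=4: prepend 'r' → 'rzcziz'
k=5: prepend 'y' → 'yrzcziz'
k=6: prepend 'g' → 'gyrzcziz'
k=7: prepend 'q' → 'qgyrzcziz'
k=8: prepend 'z' → 'zqgyrzcziz'
k=9: prepend 'c' → 'czqgyrzcziz'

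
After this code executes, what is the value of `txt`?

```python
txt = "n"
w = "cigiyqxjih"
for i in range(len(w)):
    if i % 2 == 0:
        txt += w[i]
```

i=0: add 'c' → 'nc'
i=1: skip
i=2: add 'g' → 'ncg'
i=3: skip
i=4: add 'y' → 'ncgy'
i=5: skip
i=6: add 'x' → 'ncgyx'
i=7: skip
i=8: add 'i' → 'ncgyxi'
i=9: skip

'ncgyxi'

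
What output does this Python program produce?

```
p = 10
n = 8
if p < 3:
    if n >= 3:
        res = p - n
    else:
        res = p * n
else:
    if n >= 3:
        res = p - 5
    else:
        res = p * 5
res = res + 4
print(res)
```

9

p=10, n=8
p < 3 is False; n >= 3 is True
→ res = p - 5 = 5
res = 5+4 = 9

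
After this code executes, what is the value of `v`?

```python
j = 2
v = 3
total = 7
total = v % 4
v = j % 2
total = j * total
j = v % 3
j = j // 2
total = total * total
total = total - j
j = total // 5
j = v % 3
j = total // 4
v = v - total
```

total = 3%4 = 3
v = 2%2 = 0
total = 2*3 = 6
j = 0%3 = 0
j = 0//2 = 0
total = 6*6 = 36
total = 36-0 = 36
j = 36//5 = 7
j = 0%3 = 0
j = 36//4 = 9
v = 0-36 = -36

-36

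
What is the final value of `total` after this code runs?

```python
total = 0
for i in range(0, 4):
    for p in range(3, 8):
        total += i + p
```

i=0,p=3: total = 0+3 = 3
i=0,p=4: total = 3+4 = 7
i=0,p=5: total = 7+5 = 12
i=0,p=6: total = 12+6 = 18
i=0,p=7: total = 18+7 = 25
i=1,p=3: total = 25+4 = 29
i=1,p=4: total = 29+5 = 34
i=1,p=5: total = 34+6 = 40
i=1,p=6: total = 40+7 = 47
i=1,p=7: total = 47+8 = 55
i=2,p=3: total = 55+5 = 60
i=2,p=4: total = 60+6 = 66
i=2,p=5: total = 66+7 = 73
i=2,p=6: total = 73+8 = 81
i=2,p=7: total = 81+9 = 90
i=3,p=3: total = 90+6 = 96
i=3,p=4: total = 96+7 = 103
i=3,p=5: total = 103+8 = 111
i=3,p=6: total = 111+9 = 120
i=3,p=7: total = 120+10 = 130

130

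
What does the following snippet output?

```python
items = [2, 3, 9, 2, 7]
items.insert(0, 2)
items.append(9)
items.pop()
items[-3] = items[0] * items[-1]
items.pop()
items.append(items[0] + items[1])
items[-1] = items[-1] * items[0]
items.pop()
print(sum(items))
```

23

insert 2 at 0 → [2, 2, 3, 9, 2, 7]
append 9 → [2, 2, 3, 9, 2, 7, 9]
pop() removes 9 → [2, 2, 3, 9, 2, 7]
items[-3] = items[0]*items[-1] = 2*7 = 14 → [2, 2, 3, 14, 2, 7]
pop() removes 7 → [2, 2, 3, 14, 2]
append items[0]+items[1] = 2+2 = 4 → [2, 2, 3, 14, 2, 4]
items[-1] = items[-1]*items[0] = 4*2 = 8 → [2, 2, 3, 14, 2, 8]
pop() removes 8 → [2, 2, 3, 14, 2]
sum = 23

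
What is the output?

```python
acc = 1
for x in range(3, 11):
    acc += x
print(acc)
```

53

x=3: acc = 1+3 = 4
x=4: acc = 4+4 = 8
x=5: acc = 8+5 = 13
x=6: acc = 13+6 = 19
x=7: acc = 19+7 = 26
x=8: acc = 26+8 = 34
x=9: acc = 34+9 = 43
x=10: acc = 43+10 = 53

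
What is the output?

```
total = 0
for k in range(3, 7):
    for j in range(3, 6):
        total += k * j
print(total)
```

k=3,j=3: total = 0+9 = 9
k=3,j=4: total = 9+12 = 21
k=3,j=5: total = 21+15 = 36
k=4,j=3: total = 36+12 = 48
k=4,j=4: total = 48+16 = 64
k=4,j=5: total = 64+20 = 84
k=5,j=3: total = 84+15 = 99
k=5,j=4: total = 99+20 = 119
k=5,j=5: total = 119+25 = 144
k=6,j=3: total = 144+18 = 162
k=6,j=4: total = 162+24 = 186
k=6,j=5: total = 186+30 = 216

216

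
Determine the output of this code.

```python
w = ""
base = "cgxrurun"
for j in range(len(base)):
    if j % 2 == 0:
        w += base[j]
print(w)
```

j=0: add 'c' → 'c'
j=1: skip
j=2: add 'x' → 'cx'
j=3: skip
j=4: add 'u' → 'cxu'
j=5: skip
j=6: add 'u' → 'cxuu'
j=7: skip

cxuu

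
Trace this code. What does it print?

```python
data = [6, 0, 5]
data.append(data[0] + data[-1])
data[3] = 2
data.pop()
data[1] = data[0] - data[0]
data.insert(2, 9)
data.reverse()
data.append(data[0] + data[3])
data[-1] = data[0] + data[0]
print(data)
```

append data[0]+data[-1] = 6+5 = 11 → [6, 0, 5, 11]
data[3] = 2 → [6, 0, 5, 2]
pop() removes 2 → [6, 0, 5]
data[1] = data[0]-data[0] = 6-6 = 0 → [6, 0, 5]
insert 9 at 2 → [6, 0, 9, 5]
reverse → [5, 9, 0, 6]
append data[0]+data[3] = 5+6 = 11 → [5, 9, 0, 6, 11]
data[-1] = data[0]+data[0] = 5+5 = 10 → [5, 9, 0, 6, 10]

[5, 9, 0, 6, 10]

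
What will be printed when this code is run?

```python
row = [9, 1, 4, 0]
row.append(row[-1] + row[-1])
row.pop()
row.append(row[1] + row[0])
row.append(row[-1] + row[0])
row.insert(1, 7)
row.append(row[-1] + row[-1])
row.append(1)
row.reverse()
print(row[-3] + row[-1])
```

append row[-1]+row[-1] = 0+0 = 0 → [9, 1, 4, 0, 0]
pop() removes 0 → [9, 1, 4, 0]
append row[1]+row[0] = 1+9 = 10 → [9, 1, 4, 0, 10]
append row[-1]+row[0] = 10+9 = 19 → [9, 1, 4, 0, 10, 19]
insert 7 at 1 → [9, 7, 1, 4, 0, 10, 19]
append row[-1]+row[-1] = 19+19 = 38 → [9, 7, 1, 4, 0, 10, 19, 38]
append 1 → [9, 7, 1, 4, 0, 10, 19, 38, 1]
reverse → [1, 38, 19, 10, 0, 4, 1, 7, 9]
row[-3]+row[-1] = 1+9 = 10

10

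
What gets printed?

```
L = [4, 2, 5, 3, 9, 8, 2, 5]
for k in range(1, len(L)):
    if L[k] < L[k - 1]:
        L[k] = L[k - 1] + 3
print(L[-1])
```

k=1: 2<4, L[1] = 4+3 = 7 → [4, 7, 5, 3, 9, 8, 2, 5]
k=2: 5<7, L[2] = 7+3 = 10 → [4, 7, 10, 3, 9, 8, 2, 5]
k=3: 3<10, L[3] = 10+3 = 13 → [4, 7, 10, 13, 9, 8, 2, 5]
k=4: 9<13, L[4] = 13+3 = 16 → [4, 7, 10, 13, 16, 8, 2, 5]
k=5: 8<16, L[5] = 16+3 = 19 → [4, 7, 10, 13, 16, 19, 2, 5]
k=6: 2<19, L[6] = 19+3 = 22 → [4, 7, 10, 13, 16, 19, 22, 5]
k=7: 5<22, L[7] = 22+3 = 25 → [4, 7, 10, 13, 16, 19, 22, 25]

25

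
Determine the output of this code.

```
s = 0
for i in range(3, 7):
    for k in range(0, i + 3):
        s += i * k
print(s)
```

485

i=3,k=0: s = 0+0 = 0
i=3,k=1: s = 0+3 = 3
i=3,k=2: s = 3+6 = 9
i=3,k=3: s = 9+9 = 18
i=3,k=4: s = 18+12 = 30
i=3,k=5: s = 30+15 = 45
i=4,k=0: s = 45+0 = 45
i=4,k=1: s = 45+4 = 49
i=4,k=2: s = 49+8 = 57
i=4,k=3: s = 57+12 = 69
i=4,k=4: s = 69+16 = 85
i=4,k=5: s = 85+20 = 105
i=4,k=6: s = 105+24 = 129
i=5,k=0: s = 129+0 = 129
i=5,k=1: s = 129+5 = 134
i=5,k=2: s = 134+10 = 144
i=5,k=3: s = 144+15 = 159
i=5,k=4: s = 159+20 = 179
i=5,k=5: s = 179+25 = 204
i=5,k=6: s = 204+30 = 234
i=5,k=7: s = 234+35 = 269
i=6,k=0: s = 269+0 = 269
i=6,k=1: s = 269+6 = 275
i=6,k=2: s = 275+12 = 287
i=6,k=3: s = 287+18 = 305
i=6,k=4: s = 305+24 = 329
i=6,k=5: s = 329+30 = 359
i=6,k=6: s = 359+36 = 395
i=6,k=7: s = 395+42 = 437
i=6,k=8: s = 437+48 = 485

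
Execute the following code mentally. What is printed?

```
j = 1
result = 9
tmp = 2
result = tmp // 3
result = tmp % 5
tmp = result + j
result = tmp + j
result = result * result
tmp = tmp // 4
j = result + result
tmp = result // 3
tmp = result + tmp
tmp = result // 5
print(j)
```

32

result = 2//3 = 0
result = 2%5 = 2
tmp = 2+1 = 3
result = 3+1 = 4
result = 4*4 = 16
tmp = 3//4 = 0
j = 16+16 = 32
tmp = 16//3 = 5
tmp = 16+5 = 21
tmp = 16//5 = 3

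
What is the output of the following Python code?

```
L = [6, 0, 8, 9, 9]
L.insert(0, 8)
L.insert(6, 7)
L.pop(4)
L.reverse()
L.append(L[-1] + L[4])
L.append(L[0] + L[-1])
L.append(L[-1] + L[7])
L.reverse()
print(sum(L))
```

115

insert 8 at 0 → [8, 6, 0, 8, 9, 9]
insert 7 at 6 → [8, 6, 0, 8, 9, 9, 7]
pop(4) removes 9 → [8, 6, 0, 8, 9, 7]
reverse → [7, 9, 8, 0, 6, 8]
append L[-1]+L[4] = 8+6 = 14 → [7, 9, 8, 0, 6, 8, 14]
append L[0]+L[-1] = 7+14 = 21 → [7, 9, 8, 0, 6, 8, 14, 21]
append L[-1]+L[7] = 21+21 = 42 → [7, 9, 8, 0, 6, 8, 14, 21, 42]
reverse → [42, 21, 14, 8, 6, 0, 8, 9, 7]
sum = 115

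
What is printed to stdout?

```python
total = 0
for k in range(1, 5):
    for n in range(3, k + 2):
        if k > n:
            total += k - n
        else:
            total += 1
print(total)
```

k=2,n=3: not 2>3, total = 0+1 = 1
k=3,n=3: not 3>3, total = 1+1 = 2
k=3,n=4: not 3>4, total = 2+1 = 3
k=4,n=3: 4>3, total = 3+1 = 4
k=4,n=4: not 4>4, total = 4+1 = 5
k=4,n=5: not 4>5, total = 5+1 = 6

6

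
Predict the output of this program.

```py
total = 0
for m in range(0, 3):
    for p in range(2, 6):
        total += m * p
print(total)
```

42

m=0,p=2: total = 0+0 = 0
m=0,p=3: total = 0+0 = 0
m=0,p=4: total = 0+0 = 0
m=0,p=5: total = 0+0 = 0
m=1,p=2: total = 0+2 = 2
m=1,p=3: total = 2+3 = 5
m=1,p=4: total = 5+4 = 9
m=1,p=5: total = 9+5 = 14
m=2,p=2: total = 14+4 = 18
m=2,p=3: total = 18+6 = 24
m=2,p=4: total = 24+8 = 32
m=2,p=5: total = 32+10 = 42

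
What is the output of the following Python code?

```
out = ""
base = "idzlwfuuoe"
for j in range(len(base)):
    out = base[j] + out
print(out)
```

eouufwlzdi

j=0: prepend 'i' → 'i'
j=1: prepend 'd' → 'di'
j=2: prepend 'z' → 'zdi'
j=3: prepend 'l' → 'lzdi'
j=4: prepend 'w' → 'wlzdi'
j=5: prepend 'f' → 'fwlzdi'
j=6: prepend 'u' → 'ufwlzdi'
j=7: prepend 'u' → 'uufwlzdi'
j=8: prepend 'o' → 'ouufwlzdi'
j=9: prepend 'e' → 'eouufwlzdi'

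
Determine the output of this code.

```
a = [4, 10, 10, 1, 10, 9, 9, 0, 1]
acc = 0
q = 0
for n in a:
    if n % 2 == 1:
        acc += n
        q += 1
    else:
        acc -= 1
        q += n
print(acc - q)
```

-23

n=4: not odd, acc = 0-1 = -1; q=4
n=10: not odd, acc = (-1)-1 = -2; q=14
n=10: not odd, acc = (-2)-1 = -3; q=24
n=1: odd, acc = (-3)+1 = -2; q=25
n=10: not odd, acc = (-2)-1 = -3; q=35
n=9: odd, acc = (-3)+9 = 6; q=36
n=9: odd, acc = 6+9 = 15; q=37
n=0: not odd, acc = 15-1 = 14; q=37
n=1: odd, acc = 14+1 = 15; q=38
acc-q = 15-38 = -23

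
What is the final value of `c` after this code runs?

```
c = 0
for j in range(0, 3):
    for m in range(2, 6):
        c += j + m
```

54

j=0,m=2: c = 0+2 = 2
j=0,m=3: c = 2+3 = 5
j=0,m=4: c = 5+4 = 9
j=0,m=5: c = 9+5 = 14
j=1,m=2: c = 14+3 = 17
j=1,m=3: c = 17+4 = 21
j=1,m=4: c = 21+5 = 26
j=1,m=5: c = 26+6 = 32
j=2,m=2: c = 32+4 = 36
j=2,m=3: c = 36+5 = 41
j=2,m=4: c = 41+6 = 47
j=2,m=5: c = 47+7 = 54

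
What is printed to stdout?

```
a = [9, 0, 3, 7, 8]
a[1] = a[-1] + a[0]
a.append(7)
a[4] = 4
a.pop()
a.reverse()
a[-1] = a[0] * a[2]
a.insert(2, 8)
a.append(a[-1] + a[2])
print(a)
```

[4, 7, 8, 3, 17, 12, 20]

a[1] = a[-1]+a[0] = 8+9 = 17 → [9, 17, 3, 7, 8]
append 7 → [9, 17, 3, 7, 8, 7]
a[4] = 4 → [9, 17, 3, 7, 4, 7]
pop() removes 7 → [9, 17, 3, 7, 4]
reverse → [4, 7, 3, 17, 9]
a[-1] = a[0]*a[2] = 4*3 = 12 → [4, 7, 3, 17, 12]
insert 8 at 2 → [4, 7, 8, 3, 17, 12]
append a[-1]+a[2] = 12+8 = 20 → [4, 7, 8, 3, 17, 12, 20]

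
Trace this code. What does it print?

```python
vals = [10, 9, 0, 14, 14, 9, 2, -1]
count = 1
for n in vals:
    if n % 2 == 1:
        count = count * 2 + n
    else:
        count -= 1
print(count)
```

n=10: not odd, count = 1-1 = 0
n=9: odd, count = 0*2+9 = 9
n=0: not odd, count = 9-1 = 8
n=14: not odd, count = 8-1 = 7
n=14: not odd, count = 7-1 = 6
n=9: odd, count = 6*2+9 = 21
n=2: not odd, count = 21-1 = 20
n=-1: odd, count = 20*2+(-1) = 39

39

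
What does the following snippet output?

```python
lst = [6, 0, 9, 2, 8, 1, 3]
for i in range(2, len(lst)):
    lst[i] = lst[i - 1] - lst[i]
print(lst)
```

[6, 0, -9, -11, -19, -20, -23]

i=2: lst[2] = 0-9 = -9 → [6, 0, -9, 2, 8, 1, 3]
i=3: lst[3] = (-9)-2 = -11 → [6, 0, -9, -11, 8, 1, 3]
i=4: lst[4] = (-11)-8 = -19 → [6, 0, -9, -11, -19, 1, 3]
i=5: lst[5] = (-19)-1 = -20 → [6, 0, -9, -11, -19, -20, 3]
i=6: lst[6] = (-20)-3 = -23 → [6, 0, -9, -11, -19, -20, -23]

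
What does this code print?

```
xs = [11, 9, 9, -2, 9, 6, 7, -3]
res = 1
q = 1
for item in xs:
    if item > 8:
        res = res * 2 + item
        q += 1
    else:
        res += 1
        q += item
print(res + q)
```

item=11: >8, res = 1*2+11 = 13; q=2
item=9: >8, res = 13*2+9 = 35; q=3
item=9: >8, res = 35*2+9 = 79; q=4
item=-2: not >8, res = 79+1 = 80; q=2
item=9: >8, res = 80*2+9 = 169; q=3
item=6: not >8, res = 169+1 = 170; q=9
item=7: not >8, res = 170+1 = 171; q=16
item=-3: not >8, res = 171+1 = 172; q=13
res+q = 172+13 = 185

185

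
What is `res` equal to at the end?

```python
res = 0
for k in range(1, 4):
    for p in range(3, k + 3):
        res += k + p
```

36

k=1,p=3: res = 0+4 = 4
k=2,p=3: res = 4+5 = 9
k=2,p=4: res = 9+6 = 15
k=3,p=3: res = 15+6 = 21
k=3,p=4: res = 21+7 = 28
k=3,p=5: res = 28+8 = 36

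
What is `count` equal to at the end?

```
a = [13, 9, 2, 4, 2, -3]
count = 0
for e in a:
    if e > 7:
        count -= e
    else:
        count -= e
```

-27

e=13: >7, count = 0-13 = -13
e=9: >7, count = (-13)-9 = -22
e=2: not >7, count = (-22)-2 = -24
e=4: not >7, count = (-24)-4 = -28
e=2: not >7, count = (-28)-2 = -30
e=-3: not >7, count = (-30)-(-3) = -27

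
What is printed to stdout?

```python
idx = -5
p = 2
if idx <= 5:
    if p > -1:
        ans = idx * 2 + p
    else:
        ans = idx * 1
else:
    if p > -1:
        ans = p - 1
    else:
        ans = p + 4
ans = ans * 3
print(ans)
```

-24

idx=-5, p=2
idx <= 5 is True; p > -1 is True
→ ans = idx * 2 + p = -8
ans = (-8)*3 = -24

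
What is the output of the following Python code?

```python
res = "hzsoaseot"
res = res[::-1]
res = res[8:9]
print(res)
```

h

reverse → 'toesaoszh'
slice [8:9] → 'h'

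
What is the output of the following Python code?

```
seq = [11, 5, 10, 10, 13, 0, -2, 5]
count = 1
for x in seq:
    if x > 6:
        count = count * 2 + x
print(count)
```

x=11: >6, count = 1*2+11 = 13
x=5: not >6
x=10: >6, count = 13*2+10 = 36
x=10: >6, count = 36*2+10 = 82
x=13: >6, count = 82*2+13 = 177
x=0: not >6
x=-2: not >6
x=5: not >6

177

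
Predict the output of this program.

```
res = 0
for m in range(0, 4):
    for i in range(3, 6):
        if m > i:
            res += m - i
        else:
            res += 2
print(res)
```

24

m=0,i=3: not 0>3, res = 0+2 = 2
m=0,i=4: not 0>4, res = 2+2 = 4
m=0,i=5: not 0>5, res = 4+2 = 6
m=1,i=3: not 1>3, res = 6+2 = 8
m=1,i=4: not 1>4, res = 8+2 = 10
m=1,i=5: not 1>5, res = 10+2 = 12
m=2,i=3: not 2>3, res = 12+2 = 14
m=2,i=4: not 2>4, res = 14+2 = 16
m=2,i=5: not 2>5, res = 16+2 = 18
m=3,i=3: not 3>3, res = 18+2 = 20
m=3,i=4: not 3>4, res = 20+2 = 22
m=3,i=5: not 3>5, res = 22+2 = 24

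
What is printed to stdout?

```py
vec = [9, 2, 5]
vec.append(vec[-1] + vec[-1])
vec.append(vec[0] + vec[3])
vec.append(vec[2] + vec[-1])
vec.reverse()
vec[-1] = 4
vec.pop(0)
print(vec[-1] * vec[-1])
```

append vec[-1]+vec[-1] = 5+5 = 10 → [9, 2, 5, 10]
append vec[0]+vec[3] = 9+10 = 19 → [9, 2, 5, 10, 19]
append vec[2]+vec[-1] = 5+19 = 24 → [9, 2, 5, 10, 19, 24]
reverse → [24, 19, 10, 5, 2, 9]
vec[-1] = 4 → [24, 19, 10, 5, 2, 4]
pop(0) removes 24 → [19, 10, 5, 2, 4]
vec[-1]*vec[-1] = 4*4 = 16

16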